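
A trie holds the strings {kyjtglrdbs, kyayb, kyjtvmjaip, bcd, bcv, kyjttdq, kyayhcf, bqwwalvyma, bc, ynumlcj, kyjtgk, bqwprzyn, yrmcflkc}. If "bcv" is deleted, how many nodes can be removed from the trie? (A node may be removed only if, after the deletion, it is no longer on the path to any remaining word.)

1

Walk "bcv" from the leaf back toward the root, removing each node that no remaining word uses.
The suffix "v" (1 node) is used only by "bcv"; the node for "bc" still has the child "d", so pruning stops there.
Nodes removed: 1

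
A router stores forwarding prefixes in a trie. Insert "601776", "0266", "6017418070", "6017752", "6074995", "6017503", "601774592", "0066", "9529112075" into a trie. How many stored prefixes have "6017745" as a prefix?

Filter for entries beginning with "6017745":
Matches: "601774592"
Count: 1

1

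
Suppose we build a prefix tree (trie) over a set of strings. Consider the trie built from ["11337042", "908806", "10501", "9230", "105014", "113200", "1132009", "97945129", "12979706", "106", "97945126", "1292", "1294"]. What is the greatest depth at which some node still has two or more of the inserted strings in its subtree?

Equivalently: take the maximum, over all pairs, of their longest common prefix length.
e.g. "97945126" and "97945129" share the prefix "9794512" of length 7; no pair shares a longer one.
Longest shared-prefix length: 7

7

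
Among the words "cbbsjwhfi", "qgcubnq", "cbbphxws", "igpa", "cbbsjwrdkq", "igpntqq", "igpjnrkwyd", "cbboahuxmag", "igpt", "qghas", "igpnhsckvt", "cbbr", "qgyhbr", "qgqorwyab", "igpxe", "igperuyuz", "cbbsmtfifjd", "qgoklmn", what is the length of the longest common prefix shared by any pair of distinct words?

The deepest shared node is where two words last agree before diverging.
"cbbsjwhfi" and "cbbsjwrdkq" agree on "cbbsjw" (6 characters) before diverging; nothing deeper is shared.
Longest shared-prefix length: 6

6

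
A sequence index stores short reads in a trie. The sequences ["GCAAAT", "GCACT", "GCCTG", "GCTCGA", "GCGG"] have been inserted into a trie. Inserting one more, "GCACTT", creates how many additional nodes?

The longest prefix of "GCACTT" already in the trie is "GCACT" (length 5).
Each of the 1 remaining characters creates one node.

1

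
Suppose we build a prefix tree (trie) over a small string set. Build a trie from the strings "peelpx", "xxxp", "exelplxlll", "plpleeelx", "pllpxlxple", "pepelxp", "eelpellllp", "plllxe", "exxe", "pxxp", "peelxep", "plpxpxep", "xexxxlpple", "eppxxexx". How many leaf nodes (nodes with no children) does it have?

A leaf is a node with no children — equivalently, the end of a word that is not a proper prefix of any other stored word.
Those words: "eelpellllp", "eppxxexx", "exelplxlll", "exxe", "peelpx", "peelxep", "pepelxp", "plllxe", "pllpxlxple", "plpleeelx", "plpxpxep", "pxxp", "xexxxlpple", "xxxp"
Leaf count: 14

14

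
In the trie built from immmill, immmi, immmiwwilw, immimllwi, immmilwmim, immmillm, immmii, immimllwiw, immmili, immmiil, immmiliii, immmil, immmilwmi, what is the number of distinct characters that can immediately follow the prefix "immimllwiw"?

Follow the path "immimllwiw" to its node, then look at its outgoing edges.
No stored string extends past "immimllwiw".
That node has 0 child edges.

0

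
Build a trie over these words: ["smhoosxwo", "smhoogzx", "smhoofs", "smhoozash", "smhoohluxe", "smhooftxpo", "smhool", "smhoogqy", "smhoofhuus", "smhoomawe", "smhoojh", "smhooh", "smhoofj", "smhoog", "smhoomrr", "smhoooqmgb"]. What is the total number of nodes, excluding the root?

48

Count nodes per top-level branch (shared prefixes stored once):
  's'-branch (smhoofhuus, smhoofj, smhoofs, smhooftxpo, smhoog, smhoogqy, smhoogzx, smhooh, smhoohluxe, smhoojh, smhool, smhoomawe, smhoomrr, smhoooqmgb, smhoosxwo, smhoozash): 48 nodes
Sum: 48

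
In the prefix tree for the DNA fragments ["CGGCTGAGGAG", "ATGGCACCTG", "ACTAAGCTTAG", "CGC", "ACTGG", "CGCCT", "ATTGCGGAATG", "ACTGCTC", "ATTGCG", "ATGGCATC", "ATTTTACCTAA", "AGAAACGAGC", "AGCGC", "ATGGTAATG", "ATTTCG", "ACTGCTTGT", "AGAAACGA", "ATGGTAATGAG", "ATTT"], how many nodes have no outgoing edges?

14

A leaf is a node with no children — equivalently, the end of a word that is not a proper prefix of any other stored word.
Those words: "ACTAAGCTTAG", "ACTGCTC", "ACTGCTTGT", "ACTGG", "AGAAACGAGC", "AGCGC", "ATGGCACCTG", "ATGGCATC", "ATGGTAATGAG", "ATTGCGGAATG", "ATTTCG", "ATTTTACCTAA", "CGCCT", "CGGCTGAGGAG"
Leaf count: 14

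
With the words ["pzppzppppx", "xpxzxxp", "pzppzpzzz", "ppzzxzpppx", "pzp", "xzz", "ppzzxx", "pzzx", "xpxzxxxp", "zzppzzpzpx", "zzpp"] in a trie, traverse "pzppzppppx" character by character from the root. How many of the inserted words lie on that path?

2

Check each prefix of "pzppzppppx" against the stored set — each match is an end-marker on the path.
Prefixes of the query that are stored words: "pzp", "pzppzppppx"
Count: 2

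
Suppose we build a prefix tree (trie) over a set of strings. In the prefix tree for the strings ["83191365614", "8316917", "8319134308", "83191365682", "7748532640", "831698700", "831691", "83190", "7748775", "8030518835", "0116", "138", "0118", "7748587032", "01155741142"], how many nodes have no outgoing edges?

14

Leaves are exactly the stored words that no other stored word extends.
Those words: "01155741142", "0116", "0118", "138", "7748532640", "7748587032", "7748775", "8030518835", "8316917", "831698700", "83190", "8319134308", "83191365614", "83191365682"
Leaf count: 14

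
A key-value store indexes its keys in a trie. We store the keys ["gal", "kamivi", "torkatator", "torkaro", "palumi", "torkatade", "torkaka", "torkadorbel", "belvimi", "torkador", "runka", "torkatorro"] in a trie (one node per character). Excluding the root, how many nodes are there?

53

Count nodes per top-level branch (shared prefixes stored once):
  'b'-branch (belvimi): 7 nodes
  'g'-branch (gal): 3 nodes
  'k'-branch (kamivi): 6 nodes
  'p'-branch (palumi): 6 nodes
  'r'-branch (runka): 5 nodes
  't'-branch (torkador, torkadorbel, torkaka, torkaro, torkatade, torkatator, torkatorro): 26 nodes
Sum: 53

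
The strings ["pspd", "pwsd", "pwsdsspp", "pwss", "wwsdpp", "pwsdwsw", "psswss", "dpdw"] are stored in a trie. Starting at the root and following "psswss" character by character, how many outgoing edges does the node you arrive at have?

The children of the "psswss" node are the distinct next characters among strings starting with "psswss".
No stored string extends past "psswss".
That node has 0 child edges.

0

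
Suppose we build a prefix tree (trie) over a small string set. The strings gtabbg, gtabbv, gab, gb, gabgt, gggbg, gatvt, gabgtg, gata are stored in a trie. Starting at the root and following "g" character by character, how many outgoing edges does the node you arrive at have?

Walk "g" from the root, arriving at one node.
Distinct next characters after "g": a, b, g, t.
That node has 4 child edges.

4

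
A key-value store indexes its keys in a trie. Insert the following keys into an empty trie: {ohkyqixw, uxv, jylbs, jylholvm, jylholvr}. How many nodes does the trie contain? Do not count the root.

For each word, the new-node count is its length minus the longest prefix already in the trie:
  "ohkyqixw" → 8 new (o, h, k, y, q, i, x, w)
  "uxv" → 3 new (u, x, v)
  "jylbs" → 5 new (j, y, l, b, s)
  "jylholvm" → prefix "jyl" already present; 5 new (h, o, l, v, m)
  "jylholvr" → prefix "jylholv" already present; 1 new (r)
Total nodes = 8 + 3 + 5 + 5 + 1 = 22

22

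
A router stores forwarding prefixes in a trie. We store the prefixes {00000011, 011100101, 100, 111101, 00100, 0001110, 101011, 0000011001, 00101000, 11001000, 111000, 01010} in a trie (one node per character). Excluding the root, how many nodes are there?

Trace insertions, counting only characters that open a new branch:
  "00000011" → 8 new (0, 0, 0, 0, 0, 0, 1, 1)
  "011100101" → prefix "0" already present; 8 new (1, 1, 1, 0, 0, 1, 0, 1)
  "100" → 3 new (1, 0, 0)
  "111101" → prefix "1" already present; 5 new (1, 1, 1, 0, 1)
  "00100" → prefix "00" already present; 3 new (1, 0, 0)
  "0001110" → prefix "000" already present; 4 new (1, 1, 1, 0)
  "101011" → prefix "10" already present; 4 new (1, 0, 1, 1)
  "0000011001" → prefix "00000" already present; 5 new (1, 1, 0, 0, 1)
  "00101000" → prefix "0010" already present; 4 new (1, 0, 0, 0)
  "11001000" → prefix "11" already present; 6 new (0, 0, 1, 0, 0, 0)
  "111000" → prefix "111" already present; 3 new (0, 0, 0)
  "01010" → prefix "01" already present; 3 new (0, 1, 0)
Total nodes = 8 + 8 + 3 + 5 + 3 + 4 + 4 + 5 + 4 + 6 + 3 + 3 = 56

56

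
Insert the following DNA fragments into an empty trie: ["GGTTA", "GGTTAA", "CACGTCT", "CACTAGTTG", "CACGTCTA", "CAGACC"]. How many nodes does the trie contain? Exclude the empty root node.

For each word, the new-node count is its length minus the longest prefix already in the trie:
  "GGTTA" → 5 new (G, G, T, T, A)
  "GGTTAA" → prefix "GGTTA" already present; 1 new (A)
  "CACGTCT" → 7 new (C, A, C, G, T, C, T)
  "CACTAGTTG" → prefix "CAC" already present; 6 new (T, A, G, T, T, G)
  "CACGTCTA" → prefix "CACGTCT" already present; 1 new (A)
  "CAGACC" → prefix "CA" already present; 4 new (G, A, C, C)
Total nodes = 5 + 1 + 7 + 6 + 1 + 4 = 24

24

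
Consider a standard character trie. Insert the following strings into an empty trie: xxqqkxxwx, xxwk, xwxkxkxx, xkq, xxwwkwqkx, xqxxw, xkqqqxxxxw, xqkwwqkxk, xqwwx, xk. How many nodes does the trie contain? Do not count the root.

47

Trace insertions, counting only characters that open a new branch:
  "xxqqkxxwx" → 9 new (x, x, q, q, k, x, x, w, x)
  "xxwk" → prefix "xx" already present; 2 new (w, k)
  "xwxkxkxx" → prefix "x" already present; 7 new (w, x, k, x, k, x, x)
  "xkq" → prefix "x" already present; 2 new (k, q)
  "xxwwkwqkx" → prefix "xxw" already present; 6 new (w, k, w, q, k, x)
  "xqxxw" → prefix "x" already present; 4 new (q, x, x, w)
  "xkqqqxxxxw" → prefix "xkq" already present; 7 new (q, q, x, x, x, x, w)
  "xqkwwqkxk" → prefix "xq" already present; 7 new (k, w, w, q, k, x, k)
  "xqwwx" → prefix "xq" already present; 3 new (w, w, x)
  "xk" → prefix "xk" already present; 0 new (none)
Total nodes = 9 + 2 + 7 + 2 + 6 + 4 + 7 + 7 + 3 + 0 = 47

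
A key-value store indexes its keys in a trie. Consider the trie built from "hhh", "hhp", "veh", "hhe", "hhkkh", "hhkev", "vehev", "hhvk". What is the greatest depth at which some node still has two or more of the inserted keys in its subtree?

Equivalently: take the maximum, over all pairs, of their longest common prefix length.
"hhkev" and "hhkkh" agree on "hhk" (3 characters) before diverging; nothing deeper is shared.
Longest shared-prefix length: 3

3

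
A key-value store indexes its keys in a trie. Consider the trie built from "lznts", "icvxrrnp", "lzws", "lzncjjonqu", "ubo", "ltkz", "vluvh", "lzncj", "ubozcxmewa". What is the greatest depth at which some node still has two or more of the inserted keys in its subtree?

Equivalently: take the maximum, over all pairs, of their longest common prefix length.
e.g. "lzncj" and "lzncjjonqu" share the prefix "lzncj" of length 5; no pair shares a longer one.
Longest shared-prefix length: 5

5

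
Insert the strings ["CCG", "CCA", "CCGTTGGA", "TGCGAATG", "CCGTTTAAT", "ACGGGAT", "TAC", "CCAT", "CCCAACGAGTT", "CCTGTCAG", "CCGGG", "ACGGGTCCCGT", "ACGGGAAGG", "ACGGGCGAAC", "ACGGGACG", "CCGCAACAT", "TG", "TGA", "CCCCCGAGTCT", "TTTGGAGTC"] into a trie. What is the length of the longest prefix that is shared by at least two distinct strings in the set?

The deepest shared node is where two words last agree before diverging.
e.g. "ACGGGAAGG" and "ACGGGACG" share the prefix "ACGGGA" of length 6; no pair shares a longer one.
Longest shared-prefix length: 6

6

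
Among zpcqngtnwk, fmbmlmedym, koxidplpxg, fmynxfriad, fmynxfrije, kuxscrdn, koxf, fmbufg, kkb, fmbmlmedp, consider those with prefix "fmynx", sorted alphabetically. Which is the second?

fmynxfrije

DFS of the "fmynx" subtree visits, in order: "fmynxfriad", "fmynxfrije"
Position 2: fmynxfrije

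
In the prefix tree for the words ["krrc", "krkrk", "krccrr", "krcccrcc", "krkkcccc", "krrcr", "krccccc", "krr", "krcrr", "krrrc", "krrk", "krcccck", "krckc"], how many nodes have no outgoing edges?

11

Leaves are exactly the stored words that no other stored word extends.
Those words: "krccccc", "krcccck", "krcccrcc", "krccrr", "krckc", "krcrr", "krkkcccc", "krkrk", "krrcr", "krrk", "krrrc"
Leaf count: 11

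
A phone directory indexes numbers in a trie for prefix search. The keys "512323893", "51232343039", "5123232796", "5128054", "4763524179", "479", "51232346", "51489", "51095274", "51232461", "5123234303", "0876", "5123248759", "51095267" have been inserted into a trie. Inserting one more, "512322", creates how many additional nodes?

The longest prefix of "512322" already in the trie is "51232" (length 5).
Each of the 1 remaining characters creates one node.

1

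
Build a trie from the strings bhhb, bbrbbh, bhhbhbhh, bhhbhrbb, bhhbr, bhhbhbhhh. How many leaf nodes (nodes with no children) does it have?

4

Leaves are exactly the stored words that no other stored word extends.
Those words: "bbrbbh", "bhhbhbhhh", "bhhbhrbb", "bhhbr"
Leaf count: 4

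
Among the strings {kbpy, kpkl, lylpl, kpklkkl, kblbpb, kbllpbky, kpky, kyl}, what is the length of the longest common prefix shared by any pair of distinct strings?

4

The deepest shared node is where two words last agree before diverging.
"kpkl" and "kpklkkl" agree on "kpkl" (4 characters) before diverging; nothing deeper is shared.
Longest shared-prefix length: 4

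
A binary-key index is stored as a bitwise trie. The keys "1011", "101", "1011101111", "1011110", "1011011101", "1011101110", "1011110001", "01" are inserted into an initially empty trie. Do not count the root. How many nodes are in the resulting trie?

24

Trie structure (* marks end of a word):
(root)
├─ 0
│  └─ 1 *
└─ 1
   └─ 0
      └─ 1 *
         └─ 1 *
            ├─ 0
            │  └─ 1
            │     └─ 1
            │        └─ 1
            │           └─ 0
            │              └─ 1 *
            └─ 1
               ├─ 0
               │  └─ 1
               │     └─ 1
               │        └─ 1
               │           ├─ 0 *
               │           └─ 1 *
               └─ 1
                  └─ 0 *
                     └─ 0
                        └─ 0
                           └─ 1 *
Counting every labelled node above: 24.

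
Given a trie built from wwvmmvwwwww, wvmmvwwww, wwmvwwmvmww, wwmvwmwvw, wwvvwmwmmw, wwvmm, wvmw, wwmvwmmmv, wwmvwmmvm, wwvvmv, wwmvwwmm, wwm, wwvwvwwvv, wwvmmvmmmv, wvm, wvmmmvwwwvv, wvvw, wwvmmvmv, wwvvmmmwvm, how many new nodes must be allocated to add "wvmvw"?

"wvm" is already a path in the trie; the remaining "vw" must be added.
Each of the 2 remaining characters creates one node.

2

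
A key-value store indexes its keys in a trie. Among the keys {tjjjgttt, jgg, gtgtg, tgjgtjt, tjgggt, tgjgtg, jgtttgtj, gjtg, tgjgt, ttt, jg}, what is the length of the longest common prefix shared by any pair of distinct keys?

Look for the deepest trie node that still has at least two words in its subtree.
"tgjgt" and "tgjgtg" agree on "tgjgt" (5 characters) before diverging; nothing deeper is shared.
Longest shared-prefix length: 5

5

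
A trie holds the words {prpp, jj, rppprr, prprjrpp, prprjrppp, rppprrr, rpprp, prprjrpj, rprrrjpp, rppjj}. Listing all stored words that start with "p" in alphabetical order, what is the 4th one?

Words with prefix "p", in lexicographic order: "prpp", "prprjrpj", "prprjrpp", "prprjrppp"
Position 4: prprjrppp

prprjrppp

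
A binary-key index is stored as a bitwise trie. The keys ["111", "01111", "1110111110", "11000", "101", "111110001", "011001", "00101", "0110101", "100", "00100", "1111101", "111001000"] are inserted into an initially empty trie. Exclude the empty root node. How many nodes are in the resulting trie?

44

Count nodes per top-level branch (shared prefixes stored once):
  '0'-branch (00100, 00101, 011001, 0110101, 01111): 16 nodes
  '1'-branch (100, 101, 11000, 111, 111001000, 1110111110, 111110001, 1111101): 28 nodes
Sum: 44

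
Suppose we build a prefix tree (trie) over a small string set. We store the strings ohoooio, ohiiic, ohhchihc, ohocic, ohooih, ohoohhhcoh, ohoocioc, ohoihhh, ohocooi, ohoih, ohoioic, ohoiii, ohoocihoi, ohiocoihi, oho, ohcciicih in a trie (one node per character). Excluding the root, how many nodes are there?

Insert word by word; a character creates a node only if that edge doesn't already exist:
  "ohoooio" → 7 new (o, h, o, o, o, i, o)
  "ohiiic" → prefix "oh" already present; 4 new (i, i, i, c)
  "ohhchihc" → prefix "oh" already present; 6 new (h, c, h, i, h, c)
  "ohocic" → prefix "oho" already present; 3 new (c, i, c)
  "ohooih" → prefix "ohoo" already present; 2 new (i, h)
  "ohoohhhcoh" → prefix "ohoo" already present; 6 new (h, h, h, c, o, h)
  "ohoocioc" → prefix "ohoo" already present; 4 new (c, i, o, c)
  "ohoihhh" → prefix "oho" already present; 4 new (i, h, h, h)
  "ohocooi" → prefix "ohoc" already present; 3 new (o, o, i)
  "ohoih" → prefix "ohoih" already present; 0 new (none)
  "ohoioic" → prefix "ohoi" already present; 3 new (o, i, c)
  "ohoiii" → prefix "ohoi" already present; 2 new (i, i)
  "ohoocihoi" → prefix "ohooci" already present; 3 new (h, o, i)
  "ohiocoihi" → prefix "ohi" already present; 6 new (o, c, o, i, h, i)
  "oho" → prefix "oho" already present; 0 new (none)
  "ohcciicih" → prefix "oh" already present; 7 new (c, c, i, i, c, i, h)
Total nodes = 7 + 4 + 6 + 3 + 2 + 6 + 4 + 4 + 3 + 0 + 3 + 2 + 3 + 6 + 0 + 7 = 60

60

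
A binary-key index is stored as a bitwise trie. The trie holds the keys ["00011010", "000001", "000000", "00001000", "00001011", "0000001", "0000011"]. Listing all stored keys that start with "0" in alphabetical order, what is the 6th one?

Words with prefix "0", in lexicographic order: "000000", "0000001", "000001", "0000011", "00001000", "00001011", "00011010"
Position 6: 00001011

00001011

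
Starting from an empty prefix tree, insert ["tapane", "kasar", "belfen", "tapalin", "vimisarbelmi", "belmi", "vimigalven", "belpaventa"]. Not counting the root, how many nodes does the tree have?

47

For each word, the new-node count is its length minus the longest prefix already in the trie:
  "tapane" → 6 new (t, a, p, a, n, e)
  "kasar" → 5 new (k, a, s, a, r)
  "belfen" → 6 new (b, e, l, f, e, n)
  "tapalin" → prefix "tapa" already present; 3 new (l, i, n)
  "vimisarbelmi" → 12 new (v, i, m, i, s, a, r, b, e, l, m, i)
  "belmi" → prefix "bel" already present; 2 new (m, i)
  "vimigalven" → prefix "vimi" already present; 6 new (g, a, l, v, e, n)
  "belpaventa" → prefix "bel" already present; 7 new (p, a, v, e, n, t, a)
Total nodes = 6 + 5 + 6 + 3 + 12 + 2 + 6 + 7 = 47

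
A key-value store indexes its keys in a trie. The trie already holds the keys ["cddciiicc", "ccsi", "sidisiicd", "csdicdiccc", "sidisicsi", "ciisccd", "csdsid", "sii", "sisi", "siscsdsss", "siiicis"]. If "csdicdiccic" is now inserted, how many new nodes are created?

2

"csdicdicc" is already a path in the trie; the remaining "ic" must be added.
Each of the 2 remaining characters creates one node.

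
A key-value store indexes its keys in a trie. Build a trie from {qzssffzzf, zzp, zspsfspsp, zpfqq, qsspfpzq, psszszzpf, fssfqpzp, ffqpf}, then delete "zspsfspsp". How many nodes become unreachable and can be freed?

After clearing the end-marker at "zspsfspsp", prune upward until reaching a node still needed by another word.
The suffix "spsfspsp" (8 nodes) is used only by "zspsfspsp"; the node for "z" still has the child "z", so pruning stops there.
Nodes removed: 8

8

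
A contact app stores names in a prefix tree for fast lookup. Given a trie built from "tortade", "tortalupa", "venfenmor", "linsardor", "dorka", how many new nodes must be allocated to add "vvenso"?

The longest prefix of "vvenso" already in the trie is "v" (length 1).
So 6 − 1 = 5 new nodes.

5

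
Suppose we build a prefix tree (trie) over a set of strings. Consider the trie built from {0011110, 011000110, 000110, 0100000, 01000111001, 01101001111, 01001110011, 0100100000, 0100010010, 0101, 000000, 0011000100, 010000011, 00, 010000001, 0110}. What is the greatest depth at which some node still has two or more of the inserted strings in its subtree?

7

Look for the deepest trie node that still has at least two words in its subtree.
e.g. "0100000" and "010000001" share the prefix "0100000" of length 7; no pair shares a longer one.
Longest shared-prefix length: 7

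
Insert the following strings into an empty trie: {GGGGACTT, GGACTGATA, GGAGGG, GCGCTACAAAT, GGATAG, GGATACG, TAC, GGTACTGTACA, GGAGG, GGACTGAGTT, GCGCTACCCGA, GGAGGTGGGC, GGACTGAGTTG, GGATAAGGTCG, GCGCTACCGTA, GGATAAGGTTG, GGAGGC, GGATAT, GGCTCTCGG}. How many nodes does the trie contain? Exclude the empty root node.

Count nodes per top-level branch (shared prefixes stored once):
  'G'-branch (GCGCTACAAAT, GCGCTACCCGA, GCGCTACCGTA, GGACTGAGTT, GGACTGAGTTG, GGACTGATA, GGAGG, GGAGGC, GGAGGG, GGAGGTGGGC, GGATAAGGTCG, GGATAAGGTTG, GGATACG, GGATAG, GGATAT, GGCTCTCGG, GGGGACTT, GGTACTGTACA): 75 nodes
  'T'-branch (TAC): 3 nodes
Sum: 78

78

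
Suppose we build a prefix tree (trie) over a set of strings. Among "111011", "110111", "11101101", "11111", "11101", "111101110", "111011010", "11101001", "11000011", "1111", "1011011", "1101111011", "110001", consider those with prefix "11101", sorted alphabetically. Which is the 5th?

111011010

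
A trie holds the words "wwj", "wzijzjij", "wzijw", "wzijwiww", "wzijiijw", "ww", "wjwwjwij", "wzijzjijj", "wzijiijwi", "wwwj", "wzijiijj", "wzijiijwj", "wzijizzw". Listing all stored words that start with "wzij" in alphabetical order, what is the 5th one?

Filter for "wzij…" and sort: "wzijiijj", "wzijiijw", "wzijiijwi", "wzijiijwj", "wzijizzw", "wzijw", "wzijwiww", "wzijzjij", "wzijzjijj"
Position 5: wzijizzw

wzijizzw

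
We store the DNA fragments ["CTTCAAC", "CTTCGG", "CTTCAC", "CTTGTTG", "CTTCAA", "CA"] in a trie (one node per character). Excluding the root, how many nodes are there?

15

Trace insertions, counting only characters that open a new branch:
  "CTTCAAC" → 7 new (C, T, T, C, A, A, C)
  "CTTCGG" → prefix "CTTC" already present; 2 new (G, G)
  "CTTCAC" → prefix "CTTCA" already present; 1 new (C)
  "CTTGTTG" → prefix "CTT" already present; 4 new (G, T, T, G)
  "CTTCAA" → prefix "CTTCAA" already present; 0 new (none)
  "CA" → prefix "C" already present; 1 new (A)
Total nodes = 7 + 2 + 1 + 4 + 0 + 1 = 15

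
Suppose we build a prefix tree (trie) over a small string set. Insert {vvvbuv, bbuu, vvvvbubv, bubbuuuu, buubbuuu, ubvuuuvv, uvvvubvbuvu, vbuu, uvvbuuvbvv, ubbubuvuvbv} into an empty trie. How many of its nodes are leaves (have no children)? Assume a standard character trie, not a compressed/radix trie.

10

Leaves are exactly the stored words that no other stored word extends.
Those words: "bbuu", "bubbuuuu", "buubbuuu", "ubbubuvuvbv", "ubvuuuvv", "uvvbuuvbvv", "uvvvubvbuvu", "vbuu", "vvvbuv", "vvvvbubv"
Leaf count: 10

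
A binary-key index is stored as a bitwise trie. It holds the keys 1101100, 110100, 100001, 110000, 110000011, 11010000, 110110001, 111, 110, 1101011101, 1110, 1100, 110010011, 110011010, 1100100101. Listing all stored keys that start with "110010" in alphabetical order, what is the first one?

1100100101

Filter for "110010…" and sort: "1100100101", "110010011"
Position 1: 1100100101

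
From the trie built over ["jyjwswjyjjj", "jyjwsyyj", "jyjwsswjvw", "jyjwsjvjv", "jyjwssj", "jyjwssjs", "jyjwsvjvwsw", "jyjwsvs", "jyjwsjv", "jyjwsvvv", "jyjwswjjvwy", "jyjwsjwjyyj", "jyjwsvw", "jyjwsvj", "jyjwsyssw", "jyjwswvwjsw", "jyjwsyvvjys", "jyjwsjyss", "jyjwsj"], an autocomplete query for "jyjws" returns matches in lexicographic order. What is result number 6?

DFS of the "jyjws" subtree visits, in order: "jyjwsj", "jyjwsjv", "jyjwsjvjv", "jyjwsjwjyyj", "jyjwsjyss", "jyjwssj", "jyjwssjs", "jyjwsswjvw", "jyjwsvj", "jyjwsvjvwsw", "jyjwsvs", "jyjwsvvv", "jyjwsvw", "jyjwswjjvwy", "jyjwswjyjjj", "jyjwswvwjsw", "jyjwsyssw", "jyjwsyvvjys", "jyjwsyyj"
Position 6: jyjwssj

jyjwssj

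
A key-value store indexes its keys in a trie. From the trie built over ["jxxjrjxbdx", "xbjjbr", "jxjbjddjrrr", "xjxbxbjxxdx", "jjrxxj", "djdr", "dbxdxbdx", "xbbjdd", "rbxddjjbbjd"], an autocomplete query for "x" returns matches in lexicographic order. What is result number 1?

xbbjdd

Words with prefix "x", in lexicographic order: "xbbjdd", "xbjjbr", "xjxbxbjxxdx"
Position 1: xbbjdd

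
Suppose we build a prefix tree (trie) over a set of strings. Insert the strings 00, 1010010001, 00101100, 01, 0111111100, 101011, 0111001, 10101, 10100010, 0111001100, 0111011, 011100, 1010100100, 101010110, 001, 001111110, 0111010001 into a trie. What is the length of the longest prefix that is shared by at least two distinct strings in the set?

Look for the deepest trie node that still has at least two words in its subtree.
e.g. "0111001" and "0111001100" share the prefix "0111001" of length 7; no pair shares a longer one.
Longest shared-prefix length: 7

7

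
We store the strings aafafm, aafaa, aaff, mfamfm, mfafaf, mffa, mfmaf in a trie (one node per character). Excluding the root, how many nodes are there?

Trace insertions, counting only characters that open a new branch:
  "aafafm" → 6 new (a, a, f, a, f, m)
  "aafaa" → prefix "aafa" already present; 1 new (a)
  "aaff" → prefix "aaf" already present; 1 new (f)
  "mfamfm" → 6 new (m, f, a, m, f, m)
  "mfafaf" → prefix "mfa" already present; 3 new (f, a, f)
  "mffa" → prefix "mf" already present; 2 new (f, a)
  "mfmaf" → prefix "mf" already present; 3 new (m, a, f)
Total nodes = 6 + 1 + 1 + 6 + 3 + 2 + 3 = 22

22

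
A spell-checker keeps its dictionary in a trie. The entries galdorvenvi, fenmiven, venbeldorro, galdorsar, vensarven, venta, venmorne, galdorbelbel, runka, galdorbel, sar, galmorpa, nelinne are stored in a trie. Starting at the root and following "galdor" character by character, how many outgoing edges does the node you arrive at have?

3

Walk "galdor" from the root, arriving at one node.
Characters that immediately follow "galdor" among the stored strings: {b, s, v}.
That node has 3 child edges.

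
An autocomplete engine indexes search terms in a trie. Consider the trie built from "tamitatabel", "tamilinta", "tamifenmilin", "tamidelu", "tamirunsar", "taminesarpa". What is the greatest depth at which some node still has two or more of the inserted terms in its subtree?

Look for the deepest trie node that still has at least two words in its subtree.
"tamidelu" and "tamifenmilin" agree on "tami" (4 characters) before diverging; nothing deeper is shared.
Longest shared-prefix length: 4

4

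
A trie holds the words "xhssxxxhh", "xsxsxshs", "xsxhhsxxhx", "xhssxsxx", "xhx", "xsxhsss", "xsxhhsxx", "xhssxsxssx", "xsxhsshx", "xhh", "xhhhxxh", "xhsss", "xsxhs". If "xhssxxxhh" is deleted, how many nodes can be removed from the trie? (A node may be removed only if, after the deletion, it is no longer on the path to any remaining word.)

4

Walk "xhssxxxhh" from the leaf back toward the root, removing each node that no remaining word uses.
The suffix "xxhh" (4 nodes) is used only by "xhssxxxhh"; the node for "xhssx" still has the child "s", so pruning stops there.
Nodes removed: 4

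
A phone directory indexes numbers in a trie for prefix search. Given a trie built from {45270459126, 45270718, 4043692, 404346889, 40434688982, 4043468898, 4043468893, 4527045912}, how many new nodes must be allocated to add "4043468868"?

Walking "4043468868" from the root, the first 8 characters ("40434688") follow existing edges; "6" is the first miss.
So 10 − 8 = 2 new nodes.

2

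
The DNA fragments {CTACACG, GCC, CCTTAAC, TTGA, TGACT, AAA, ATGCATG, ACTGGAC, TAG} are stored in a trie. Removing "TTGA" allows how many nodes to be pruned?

3

Walk "TTGA" from the leaf back toward the root, removing each node that no remaining word uses.
The suffix "TGA" (3 nodes) is used only by "TTGA"; the node for "T" still has the child "G", so pruning stops there.
Nodes removed: 3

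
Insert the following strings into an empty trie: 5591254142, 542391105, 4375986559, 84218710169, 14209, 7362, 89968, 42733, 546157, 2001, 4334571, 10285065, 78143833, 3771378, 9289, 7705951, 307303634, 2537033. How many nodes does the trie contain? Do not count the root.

114

For each word, the new-node count is its length minus the longest prefix already in the trie:
  "5591254142" → 10 new (5, 5, 9, 1, 2, 5, 4, 1, 4, 2)
  "542391105" → prefix "5" already present; 8 new (4, 2, 3, 9, 1, 1, 0, 5)
  "4375986559" → 10 new (4, 3, 7, 5, 9, 8, 6, 5, 5, 9)
  "84218710169" → 11 new (8, 4, 2, 1, 8, 7, 1, 0, 1, 6, 9)
  "14209" → 5 new (1, 4, 2, 0, 9)
  "7362" → 4 new (7, 3, 6, 2)
  "89968" → prefix "8" already present; 4 new (9, 9, 6, 8)
  "42733" → prefix "4" already present; 4 new (2, 7, 3, 3)
  "546157" → prefix "54" already present; 4 new (6, 1, 5, 7)
  "2001" → 4 new (2, 0, 0, 1)
  "4334571" → prefix "43" already present; 5 new (3, 4, 5, 7, 1)
  "10285065" → prefix "1" already present; 7 new (0, 2, 8, 5, 0, 6, 5)
  "78143833" → prefix "7" already present; 7 new (8, 1, 4, 3, 8, 3, 3)
  "3771378" → 7 new (3, 7, 7, 1, 3, 7, 8)
  "9289" → 4 new (9, 2, 8, 9)
  "7705951" → prefix "7" already present; 6 new (7, 0, 5, 9, 5, 1)
  "307303634" → prefix "3" already present; 8 new (0, 7, 3, 0, 3, 6, 3, 4)
  "2537033" → prefix "2" already present; 6 new (5, 3, 7, 0, 3, 3)
Total nodes = 10 + 8 + 10 + 11 + 5 + 4 + 4 + 4 + 4 + 4 + 5 + 7 + 7 + 7 + 4 + 6 + 8 + 6 = 114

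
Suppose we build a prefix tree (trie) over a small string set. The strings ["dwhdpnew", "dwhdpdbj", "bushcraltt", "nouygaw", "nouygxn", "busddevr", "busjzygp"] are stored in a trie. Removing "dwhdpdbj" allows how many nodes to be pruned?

A node on "dwhdpdbj"'s path can go only if nothing else ends at it or branches off below it.
The suffix "dbj" (3 nodes) is used only by "dwhdpdbj"; the node for "dwhdp" still has the child "n", so pruning stops there.
Nodes removed: 3

3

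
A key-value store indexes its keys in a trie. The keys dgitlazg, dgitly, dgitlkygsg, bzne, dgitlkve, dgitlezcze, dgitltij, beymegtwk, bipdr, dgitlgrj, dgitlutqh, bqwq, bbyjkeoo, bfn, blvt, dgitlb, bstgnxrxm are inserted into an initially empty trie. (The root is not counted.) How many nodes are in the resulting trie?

71

Insert word by word; a character creates a node only if that edge doesn't already exist:
  "dgitlazg" → 8 new (d, g, i, t, l, a, z, g)
  "dgitly" → prefix "dgitl" already present; 1 new (y)
  "dgitlkygsg" → prefix "dgitl" already present; 5 new (k, y, g, s, g)
  "bzne" → 4 new (b, z, n, e)
  "dgitlkve" → prefix "dgitlk" already present; 2 new (v, e)
  "dgitlezcze" → prefix "dgitl" already present; 5 new (e, z, c, z, e)
  "dgitltij" → prefix "dgitl" already present; 3 new (t, i, j)
  "beymegtwk" → prefix "b" already present; 8 new (e, y, m, e, g, t, w, k)
  "bipdr" → prefix "b" already present; 4 new (i, p, d, r)
  "dgitlgrj" → prefix "dgitl" already present; 3 new (g, r, j)
  "dgitlutqh" → prefix "dgitl" already present; 4 new (u, t, q, h)
  "bqwq" → prefix "b" already present; 3 new (q, w, q)
  "bbyjkeoo" → prefix "b" already present; 7 new (b, y, j, k, e, o, o)
  "bfn" → prefix "b" already present; 2 new (f, n)
  "blvt" → prefix "b" already present; 3 new (l, v, t)
  "dgitlb" → prefix "dgitl" already present; 1 new (b)
  "bstgnxrxm" → prefix "b" already present; 8 new (s, t, g, n, x, r, x, m)
Total nodes = 8 + 1 + 5 + 4 + 2 + 5 + 3 + 8 + 4 + 3 + 4 + 3 + 7 + 2 + 3 + 1 + 8 = 71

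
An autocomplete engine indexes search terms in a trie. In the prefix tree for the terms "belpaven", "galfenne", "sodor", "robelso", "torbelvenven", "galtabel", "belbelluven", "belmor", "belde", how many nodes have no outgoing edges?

A leaf is a node with no children — equivalently, the end of a word that is not a proper prefix of any other stored word.
Those words: "belbelluven", "belde", "belmor", "belpaven", "galfenne", "galtabel", "robelso", "sodor", "torbelvenven"
Leaf count: 9

9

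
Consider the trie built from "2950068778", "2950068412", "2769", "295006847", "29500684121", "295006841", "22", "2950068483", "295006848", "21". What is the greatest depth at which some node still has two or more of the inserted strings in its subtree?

10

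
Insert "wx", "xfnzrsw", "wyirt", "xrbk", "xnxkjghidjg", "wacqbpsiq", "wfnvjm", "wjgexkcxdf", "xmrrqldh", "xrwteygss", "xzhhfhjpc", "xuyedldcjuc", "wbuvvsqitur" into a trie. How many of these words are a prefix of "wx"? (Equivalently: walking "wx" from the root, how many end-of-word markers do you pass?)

Traverse "wx" character by character; count nodes along the way that are marked as word ends.
Prefixes of the query that are stored words: "wx"
Count: 1

1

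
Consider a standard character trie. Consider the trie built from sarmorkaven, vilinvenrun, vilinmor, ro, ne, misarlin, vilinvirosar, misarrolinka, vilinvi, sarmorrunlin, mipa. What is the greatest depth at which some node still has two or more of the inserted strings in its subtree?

7

Equivalently: take the maximum, over all pairs, of their longest common prefix length.
"vilinvi" and "vilinvirosar" agree on "vilinvi" (7 characters) before diverging; nothing deeper is shared.
Longest shared-prefix length: 7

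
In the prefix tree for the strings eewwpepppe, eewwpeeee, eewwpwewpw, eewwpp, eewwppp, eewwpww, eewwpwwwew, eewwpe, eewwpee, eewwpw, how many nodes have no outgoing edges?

5

Leaves are exactly the stored words that no other stored word extends.
Those words: "eewwpeeee", "eewwpepppe", "eewwppp", "eewwpwewpw", "eewwpwwwew"
Leaf count: 5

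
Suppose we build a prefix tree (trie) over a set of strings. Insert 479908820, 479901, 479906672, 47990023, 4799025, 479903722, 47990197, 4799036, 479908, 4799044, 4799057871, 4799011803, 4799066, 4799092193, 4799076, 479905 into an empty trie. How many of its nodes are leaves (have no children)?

12

Leaves are exactly the stored words that no other stored word extends.
Those words: "47990023", "4799011803", "47990197", "4799025", "4799036", "479903722", "4799044", "4799057871", "479906672", "4799076", "479908820", "4799092193"
Leaf count: 12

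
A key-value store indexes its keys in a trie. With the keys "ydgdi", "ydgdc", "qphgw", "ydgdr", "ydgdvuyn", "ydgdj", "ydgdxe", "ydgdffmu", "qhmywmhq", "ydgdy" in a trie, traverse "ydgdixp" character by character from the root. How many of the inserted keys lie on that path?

Walk "ydgdixp" from the root; an end-of-word marker is hit whenever a stored word is a prefix of "ydgdixp".
Prefixes of the query that are stored words: "ydgdi"
Count: 1

1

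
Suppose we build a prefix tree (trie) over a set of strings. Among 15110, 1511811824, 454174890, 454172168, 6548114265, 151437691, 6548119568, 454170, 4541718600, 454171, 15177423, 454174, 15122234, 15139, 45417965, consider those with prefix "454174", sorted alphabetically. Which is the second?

454174890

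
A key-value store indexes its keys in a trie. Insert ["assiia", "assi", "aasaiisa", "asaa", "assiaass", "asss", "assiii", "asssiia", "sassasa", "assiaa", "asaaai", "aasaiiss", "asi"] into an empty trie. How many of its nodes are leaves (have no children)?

9

A leaf is a node with no children — equivalently, the end of a word that is not a proper prefix of any other stored word.
Those words: "aasaiisa", "aasaiiss", "asaaai", "asi", "assiaass", "assiia", "assiii", "asssiia", "sassasa"
Leaf count: 9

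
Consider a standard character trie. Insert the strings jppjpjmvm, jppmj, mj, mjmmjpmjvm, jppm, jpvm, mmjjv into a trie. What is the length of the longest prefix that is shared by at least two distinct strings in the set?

The deepest shared node is where two words last agree before diverging.
e.g. "jppm" and "jppmj" share the prefix "jppm" of length 4; no pair shares a longer one.
Longest shared-prefix length: 4

4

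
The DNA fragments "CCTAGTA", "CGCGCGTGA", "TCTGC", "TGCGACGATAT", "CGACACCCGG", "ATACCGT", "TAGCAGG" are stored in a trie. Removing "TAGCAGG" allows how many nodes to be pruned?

6

A node on "TAGCAGG"'s path can go only if nothing else ends at it or branches off below it.
The suffix "AGCAGG" (6 nodes) is used only by "TAGCAGG"; the node for "T" still has the child "C", so pruning stops there.
Nodes removed: 6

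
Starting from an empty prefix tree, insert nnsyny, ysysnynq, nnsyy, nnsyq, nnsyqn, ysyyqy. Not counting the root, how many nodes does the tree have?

20

For each word, the new-node count is its length minus the longest prefix already in the trie:
  "nnsyny" → 6 new (n, n, s, y, n, y)
  "ysysnynq" → 8 new (y, s, y, s, n, y, n, q)
  "nnsyy" → prefix "nnsy" already present; 1 new (y)
  "nnsyq" → prefix "nnsy" already present; 1 new (q)
  "nnsyqn" → prefix "nnsyq" already present; 1 new (n)
  "ysyyqy" → prefix "ysy" already present; 3 new (y, q, y)
Total nodes = 6 + 8 + 1 + 1 + 1 + 3 = 20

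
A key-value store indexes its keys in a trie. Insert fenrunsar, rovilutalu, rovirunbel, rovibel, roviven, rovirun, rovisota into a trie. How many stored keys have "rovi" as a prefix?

6

Walk to "rovi"; the words in its subtree are exactly those with that prefix.
Matches: "rovibel", "rovilutalu", "rovirun", "rovirunbel", "rovisota", "roviven"
Count: 6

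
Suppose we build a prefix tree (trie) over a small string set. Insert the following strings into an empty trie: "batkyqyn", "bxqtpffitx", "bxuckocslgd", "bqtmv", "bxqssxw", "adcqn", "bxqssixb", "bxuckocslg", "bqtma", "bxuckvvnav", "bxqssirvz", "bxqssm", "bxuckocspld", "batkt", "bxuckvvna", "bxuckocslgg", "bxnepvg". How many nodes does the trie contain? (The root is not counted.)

62

Count nodes per top-level branch (shared prefixes stored once):
  'a'-branch (adcqn): 5 nodes
  'b'-branch (batkt, batkyqyn, bqtma, bqtmv, bxnepvg, bxqssirvz, bxqssixb, bxqssm, bxqssxw, bxqtpffitx, bxuckocslg, bxuckocslgd, bxuckocslgg, bxuckocspld, bxuckvvna, bxuckvvnav): 57 nodes
Sum: 62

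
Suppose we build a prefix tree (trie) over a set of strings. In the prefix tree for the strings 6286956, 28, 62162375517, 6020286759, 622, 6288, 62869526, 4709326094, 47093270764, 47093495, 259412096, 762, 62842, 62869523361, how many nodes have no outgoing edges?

Leaves are exactly the stored words that no other stored word extends.
Those words: "259412096", "28", "4709326094", "47093270764", "47093495", "6020286759", "62162375517", "622", "62842", "62869523361", "62869526", "6286956", "6288", "762"
Leaf count: 14

14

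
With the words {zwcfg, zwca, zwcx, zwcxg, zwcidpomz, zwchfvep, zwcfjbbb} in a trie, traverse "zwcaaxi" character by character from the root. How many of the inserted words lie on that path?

Traverse "zwcaaxi" character by character; count nodes along the way that are marked as word ends.
Prefixes of the query that are stored words: "zwca"
Count: 1

1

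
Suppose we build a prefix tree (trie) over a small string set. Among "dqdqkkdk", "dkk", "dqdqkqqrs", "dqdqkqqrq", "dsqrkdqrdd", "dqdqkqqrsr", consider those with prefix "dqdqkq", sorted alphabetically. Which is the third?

Filter for "dqdqkq…" and sort: "dqdqkqqrq", "dqdqkqqrs", "dqdqkqqrsr"
Position 3: dqdqkqqrsr

dqdqkqqrsr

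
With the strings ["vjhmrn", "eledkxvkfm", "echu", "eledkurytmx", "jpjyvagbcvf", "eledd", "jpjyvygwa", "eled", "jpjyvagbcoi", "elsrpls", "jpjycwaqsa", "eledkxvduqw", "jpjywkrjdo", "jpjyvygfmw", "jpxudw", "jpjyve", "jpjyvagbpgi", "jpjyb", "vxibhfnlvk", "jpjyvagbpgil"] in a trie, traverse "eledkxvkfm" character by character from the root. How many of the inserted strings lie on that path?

Walk "eledkxvkfm" from the root; an end-of-word marker is hit whenever a stored word is a prefix of "eledkxvkfm".
Prefixes of the query that are stored words: "eled", "eledkxvkfm"
Count: 2

2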